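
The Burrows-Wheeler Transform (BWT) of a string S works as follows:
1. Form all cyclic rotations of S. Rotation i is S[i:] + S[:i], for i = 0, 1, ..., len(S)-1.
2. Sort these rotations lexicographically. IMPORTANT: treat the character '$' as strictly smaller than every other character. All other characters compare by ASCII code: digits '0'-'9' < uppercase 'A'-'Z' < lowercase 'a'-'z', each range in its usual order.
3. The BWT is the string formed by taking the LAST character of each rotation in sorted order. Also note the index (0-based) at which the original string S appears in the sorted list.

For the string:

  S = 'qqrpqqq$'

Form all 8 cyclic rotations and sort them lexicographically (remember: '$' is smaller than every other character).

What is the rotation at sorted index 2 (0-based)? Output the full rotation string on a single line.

All 8 rotations (rotation i = S[i:]+S[:i]):
  rot[0] = qqrpqqq$
  rot[1] = qrpqqq$q
  rot[2] = rpqqq$qq
  rot[3] = pqqq$qqr
  rot[4] = qqq$qqrp
  rot[5] = qq$qqrpq
  rot[6] = q$qqrpqq
  rot[7] = $qqrpqqq
Sorted (with $ < everything):
  sorted[0] = $qqrpqqq
  sorted[1] = pqqq$qqr
  sorted[2] = q$qqrpqq
  sorted[3] = qq$qqrpq
  sorted[4] = qqq$qqrp
  sorted[5] = qqrpqqq$
  sorted[6] = qrpqqq$q
  sorted[7] = rpqqq$qq
sorted[2] = q$qqrpqq

Answer: q$qqrpqq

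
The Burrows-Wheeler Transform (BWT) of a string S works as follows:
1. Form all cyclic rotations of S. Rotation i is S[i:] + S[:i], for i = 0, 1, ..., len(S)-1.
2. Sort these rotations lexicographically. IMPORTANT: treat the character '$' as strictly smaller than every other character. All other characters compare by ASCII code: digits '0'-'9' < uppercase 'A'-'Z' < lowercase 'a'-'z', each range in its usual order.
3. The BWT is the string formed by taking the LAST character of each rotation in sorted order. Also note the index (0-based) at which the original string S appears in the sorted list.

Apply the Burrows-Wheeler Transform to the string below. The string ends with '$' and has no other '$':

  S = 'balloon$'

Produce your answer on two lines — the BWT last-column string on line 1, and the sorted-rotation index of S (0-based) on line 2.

Answer: nb$alool
2

Derivation:
All 8 rotations (rotation i = S[i:]+S[:i]):
  rot[0] = balloon$
  rot[1] = alloon$b
  rot[2] = lloon$ba
  rot[3] = loon$bal
  rot[4] = oon$ball
  rot[5] = on$ballo
  rot[6] = n$balloo
  rot[7] = $balloon
Sorted (with $ < everything):
  sorted[0] = $balloon  (last char: 'n')
  sorted[1] = alloon$b  (last char: 'b')
  sorted[2] = balloon$  (last char: '$')
  sorted[3] = lloon$ba  (last char: 'a')
  sorted[4] = loon$bal  (last char: 'l')
  sorted[5] = n$balloo  (last char: 'o')
  sorted[6] = on$ballo  (last char: 'o')
  sorted[7] = oon$ball  (last char: 'l')
Last column: nb$alool
Original string S is at sorted index 2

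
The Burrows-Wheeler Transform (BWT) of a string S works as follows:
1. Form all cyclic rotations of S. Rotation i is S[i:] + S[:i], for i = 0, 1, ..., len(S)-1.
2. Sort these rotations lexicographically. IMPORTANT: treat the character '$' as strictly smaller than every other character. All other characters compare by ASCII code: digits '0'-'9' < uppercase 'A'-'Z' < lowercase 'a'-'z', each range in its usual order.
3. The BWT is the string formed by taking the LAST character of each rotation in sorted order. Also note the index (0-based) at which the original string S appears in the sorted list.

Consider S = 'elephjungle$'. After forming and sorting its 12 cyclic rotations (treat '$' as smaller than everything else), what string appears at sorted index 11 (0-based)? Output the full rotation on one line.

All 12 rotations (rotation i = S[i:]+S[:i]):
  rot[0] = elephjungle$
  rot[1] = lephjungle$e
  rot[2] = ephjungle$el
  rot[3] = phjungle$ele
  rot[4] = hjungle$elep
  rot[5] = jungle$eleph
  rot[6] = ungle$elephj
  rot[7] = ngle$elephju
  rot[8] = gle$elephjun
  rot[9] = le$elephjung
  rot[10] = e$elephjungl
  rot[11] = $elephjungle
Sorted (with $ < everything):
  sorted[0] = $elephjungle
  sorted[1] = e$elephjungl
  sorted[2] = elephjungle$
  sorted[3] = ephjungle$el
  sorted[4] = gle$elephjun
  sorted[5] = hjungle$elep
  sorted[6] = jungle$eleph
  sorted[7] = le$elephjung
  sorted[8] = lephjungle$e
  sorted[9] = ngle$elephju
  sorted[10] = phjungle$ele
  sorted[11] = ungle$elephj
sorted[11] = ungle$elephj

Answer: ungle$elephj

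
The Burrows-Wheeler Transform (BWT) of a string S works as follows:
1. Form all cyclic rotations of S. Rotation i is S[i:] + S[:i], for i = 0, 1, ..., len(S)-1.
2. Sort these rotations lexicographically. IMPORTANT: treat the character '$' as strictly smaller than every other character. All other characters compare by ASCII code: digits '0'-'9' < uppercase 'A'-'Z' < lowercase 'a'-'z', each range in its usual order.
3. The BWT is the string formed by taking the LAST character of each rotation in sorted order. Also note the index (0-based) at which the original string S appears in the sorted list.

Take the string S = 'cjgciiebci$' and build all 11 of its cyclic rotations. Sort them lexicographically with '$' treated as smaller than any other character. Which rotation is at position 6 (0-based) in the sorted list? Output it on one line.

Answer: gciiebci$cj

Derivation:
All 11 rotations (rotation i = S[i:]+S[:i]):
  rot[0] = cjgciiebci$
  rot[1] = jgciiebci$c
  rot[2] = gciiebci$cj
  rot[3] = ciiebci$cjg
  rot[4] = iiebci$cjgc
  rot[5] = iebci$cjgci
  rot[6] = ebci$cjgcii
  rot[7] = bci$cjgciie
  rot[8] = ci$cjgciieb
  rot[9] = i$cjgciiebc
  rot[10] = $cjgciiebci
Sorted (with $ < everything):
  sorted[0] = $cjgciiebci
  sorted[1] = bci$cjgciie
  sorted[2] = ci$cjgciieb
  sorted[3] = ciiebci$cjg
  sorted[4] = cjgciiebci$
  sorted[5] = ebci$cjgcii
  sorted[6] = gciiebci$cj
  sorted[7] = i$cjgciiebc
  sorted[8] = iebci$cjgci
  sorted[9] = iiebci$cjgc
  sorted[10] = jgciiebci$c
sorted[6] = gciiebci$cj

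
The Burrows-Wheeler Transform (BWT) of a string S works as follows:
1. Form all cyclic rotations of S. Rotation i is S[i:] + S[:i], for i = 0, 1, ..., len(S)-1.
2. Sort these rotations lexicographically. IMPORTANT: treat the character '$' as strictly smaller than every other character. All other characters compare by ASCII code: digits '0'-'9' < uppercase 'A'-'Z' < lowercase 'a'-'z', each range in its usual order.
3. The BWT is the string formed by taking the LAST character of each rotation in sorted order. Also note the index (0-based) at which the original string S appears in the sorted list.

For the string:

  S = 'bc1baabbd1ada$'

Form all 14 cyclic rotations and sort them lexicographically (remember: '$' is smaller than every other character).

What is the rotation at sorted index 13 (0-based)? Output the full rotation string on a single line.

All 14 rotations (rotation i = S[i:]+S[:i]):
  rot[0] = bc1baabbd1ada$
  rot[1] = c1baabbd1ada$b
  rot[2] = 1baabbd1ada$bc
  rot[3] = baabbd1ada$bc1
  rot[4] = aabbd1ada$bc1b
  rot[5] = abbd1ada$bc1ba
  rot[6] = bbd1ada$bc1baa
  rot[7] = bd1ada$bc1baab
  rot[8] = d1ada$bc1baabb
  rot[9] = 1ada$bc1baabbd
  rot[10] = ada$bc1baabbd1
  rot[11] = da$bc1baabbd1a
  rot[12] = a$bc1baabbd1ad
  rot[13] = $bc1baabbd1ada
Sorted (with $ < everything):
  sorted[0] = $bc1baabbd1ada
  sorted[1] = 1ada$bc1baabbd
  sorted[2] = 1baabbd1ada$bc
  sorted[3] = a$bc1baabbd1ad
  sorted[4] = aabbd1ada$bc1b
  sorted[5] = abbd1ada$bc1ba
  sorted[6] = ada$bc1baabbd1
  sorted[7] = baabbd1ada$bc1
  sorted[8] = bbd1ada$bc1baa
  sorted[9] = bc1baabbd1ada$
  sorted[10] = bd1ada$bc1baab
  sorted[11] = c1baabbd1ada$b
  sorted[12] = d1ada$bc1baabb
  sorted[13] = da$bc1baabbd1a
sorted[13] = da$bc1baabbd1a

Answer: da$bc1baabbd1a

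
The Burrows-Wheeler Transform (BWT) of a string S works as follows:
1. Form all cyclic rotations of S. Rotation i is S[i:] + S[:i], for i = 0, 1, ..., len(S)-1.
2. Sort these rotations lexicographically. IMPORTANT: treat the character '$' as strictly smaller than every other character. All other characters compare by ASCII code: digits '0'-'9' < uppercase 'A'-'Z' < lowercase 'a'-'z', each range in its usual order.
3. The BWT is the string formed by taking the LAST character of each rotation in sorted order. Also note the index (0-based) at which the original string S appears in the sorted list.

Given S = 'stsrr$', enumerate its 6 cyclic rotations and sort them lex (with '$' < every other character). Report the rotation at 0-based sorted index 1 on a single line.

All 6 rotations (rotation i = S[i:]+S[:i]):
  rot[0] = stsrr$
  rot[1] = tsrr$s
  rot[2] = srr$st
  rot[3] = rr$sts
  rot[4] = r$stsr
  rot[5] = $stsrr
Sorted (with $ < everything):
  sorted[0] = $stsrr
  sorted[1] = r$stsr
  sorted[2] = rr$sts
  sorted[3] = srr$st
  sorted[4] = stsrr$
  sorted[5] = tsrr$s
sorted[1] = r$stsr

Answer: r$stsr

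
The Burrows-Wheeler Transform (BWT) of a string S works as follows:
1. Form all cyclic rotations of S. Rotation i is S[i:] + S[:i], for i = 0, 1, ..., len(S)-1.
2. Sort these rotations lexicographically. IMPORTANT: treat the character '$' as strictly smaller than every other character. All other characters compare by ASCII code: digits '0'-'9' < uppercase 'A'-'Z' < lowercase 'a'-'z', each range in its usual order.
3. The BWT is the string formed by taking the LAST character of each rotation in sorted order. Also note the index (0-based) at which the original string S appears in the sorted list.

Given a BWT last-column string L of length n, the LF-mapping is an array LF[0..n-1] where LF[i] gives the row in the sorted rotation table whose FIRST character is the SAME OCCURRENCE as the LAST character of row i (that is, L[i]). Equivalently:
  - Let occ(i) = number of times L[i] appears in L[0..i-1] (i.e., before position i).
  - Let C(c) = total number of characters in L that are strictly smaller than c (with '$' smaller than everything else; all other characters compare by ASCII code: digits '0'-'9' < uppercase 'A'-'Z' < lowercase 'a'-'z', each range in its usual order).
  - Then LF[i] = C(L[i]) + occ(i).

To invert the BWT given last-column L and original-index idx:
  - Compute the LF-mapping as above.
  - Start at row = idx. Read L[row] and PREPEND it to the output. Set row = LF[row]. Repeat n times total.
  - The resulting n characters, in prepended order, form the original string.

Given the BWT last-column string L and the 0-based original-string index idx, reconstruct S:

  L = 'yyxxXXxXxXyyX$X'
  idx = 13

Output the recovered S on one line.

LF mapping: 11 12 7 8 1 2 9 3 10 4 13 14 5 0 6
Walk LF starting at row 13, prepending L[row]:
  step 1: row=13, L[13]='$', prepend. Next row=LF[13]=0
  step 2: row=0, L[0]='y', prepend. Next row=LF[0]=11
  step 3: row=11, L[11]='y', prepend. Next row=LF[11]=14
  step 4: row=14, L[14]='X', prepend. Next row=LF[14]=6
  step 5: row=6, L[6]='x', prepend. Next row=LF[6]=9
  step 6: row=9, L[9]='X', prepend. Next row=LF[9]=4
  step 7: row=4, L[4]='X', prepend. Next row=LF[4]=1
  step 8: row=1, L[1]='y', prepend. Next row=LF[1]=12
  step 9: row=12, L[12]='X', prepend. Next row=LF[12]=5
  step 10: row=5, L[5]='X', prepend. Next row=LF[5]=2
  step 11: row=2, L[2]='x', prepend. Next row=LF[2]=7
  step 12: row=7, L[7]='X', prepend. Next row=LF[7]=3
  step 13: row=3, L[3]='x', prepend. Next row=LF[3]=8
  step 14: row=8, L[8]='x', prepend. Next row=LF[8]=10
  step 15: row=10, L[10]='y', prepend. Next row=LF[10]=13
Reversed output: yxxXxXXyXXxXyy$

Answer: yxxXxXXyXXxXyy$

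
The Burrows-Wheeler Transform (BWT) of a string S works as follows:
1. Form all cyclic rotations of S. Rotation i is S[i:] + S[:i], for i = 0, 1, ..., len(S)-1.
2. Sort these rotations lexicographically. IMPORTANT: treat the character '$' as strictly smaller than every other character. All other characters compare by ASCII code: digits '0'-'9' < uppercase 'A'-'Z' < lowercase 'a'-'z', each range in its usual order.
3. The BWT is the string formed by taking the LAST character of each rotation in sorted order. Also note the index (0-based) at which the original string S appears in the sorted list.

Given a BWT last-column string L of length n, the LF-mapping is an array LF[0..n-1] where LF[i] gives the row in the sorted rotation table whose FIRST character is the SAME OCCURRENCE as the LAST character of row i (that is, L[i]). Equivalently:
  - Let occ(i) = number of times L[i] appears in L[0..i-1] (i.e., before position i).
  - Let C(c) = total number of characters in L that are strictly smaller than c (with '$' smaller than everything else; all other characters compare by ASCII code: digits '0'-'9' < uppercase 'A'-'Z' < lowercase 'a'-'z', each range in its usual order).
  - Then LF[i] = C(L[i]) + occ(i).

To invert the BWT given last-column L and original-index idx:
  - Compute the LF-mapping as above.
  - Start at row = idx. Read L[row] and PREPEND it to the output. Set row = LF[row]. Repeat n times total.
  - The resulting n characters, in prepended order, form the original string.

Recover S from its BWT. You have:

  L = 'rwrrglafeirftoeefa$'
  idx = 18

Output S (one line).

Answer: wafflerefrigerator$

Derivation:
LF mapping: 13 18 14 15 9 11 1 6 3 10 16 7 17 12 4 5 8 2 0
Walk LF starting at row 18, prepending L[row]:
  step 1: row=18, L[18]='$', prepend. Next row=LF[18]=0
  step 2: row=0, L[0]='r', prepend. Next row=LF[0]=13
  step 3: row=13, L[13]='o', prepend. Next row=LF[13]=12
  step 4: row=12, L[12]='t', prepend. Next row=LF[12]=17
  step 5: row=17, L[17]='a', prepend. Next row=LF[17]=2
  step 6: row=2, L[2]='r', prepend. Next row=LF[2]=14
  step 7: row=14, L[14]='e', prepend. Next row=LF[14]=4
  step 8: row=4, L[4]='g', prepend. Next row=LF[4]=9
  step 9: row=9, L[9]='i', prepend. Next row=LF[9]=10
  step 10: row=10, L[10]='r', prepend. Next row=LF[10]=16
  step 11: row=16, L[16]='f', prepend. Next row=LF[16]=8
  step 12: row=8, L[8]='e', prepend. Next row=LF[8]=3
  step 13: row=3, L[3]='r', prepend. Next row=LF[3]=15
  step 14: row=15, L[15]='e', prepend. Next row=LF[15]=5
  step 15: row=5, L[5]='l', prepend. Next row=LF[5]=11
  step 16: row=11, L[11]='f', prepend. Next row=LF[11]=7
  step 17: row=7, L[7]='f', prepend. Next row=LF[7]=6
  step 18: row=6, L[6]='a', prepend. Next row=LF[6]=1
  step 19: row=1, L[1]='w', prepend. Next row=LF[1]=18
Reversed output: wafflerefrigerator$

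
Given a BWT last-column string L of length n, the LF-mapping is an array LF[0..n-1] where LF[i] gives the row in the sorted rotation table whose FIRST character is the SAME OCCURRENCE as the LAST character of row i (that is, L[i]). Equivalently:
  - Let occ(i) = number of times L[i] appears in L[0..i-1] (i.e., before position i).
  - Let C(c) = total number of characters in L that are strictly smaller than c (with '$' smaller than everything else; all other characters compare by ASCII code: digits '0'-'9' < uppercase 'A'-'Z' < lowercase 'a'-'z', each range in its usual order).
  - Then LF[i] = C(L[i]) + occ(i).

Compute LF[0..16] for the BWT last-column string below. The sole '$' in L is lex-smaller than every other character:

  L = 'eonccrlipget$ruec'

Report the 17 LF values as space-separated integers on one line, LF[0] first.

Answer: 4 11 10 1 2 13 9 8 12 7 5 15 0 14 16 6 3

Derivation:
Char counts: '$':1, 'c':3, 'e':3, 'g':1, 'i':1, 'l':1, 'n':1, 'o':1, 'p':1, 'r':2, 't':1, 'u':1
C (first-col start): C('$')=0, C('c')=1, C('e')=4, C('g')=7, C('i')=8, C('l')=9, C('n')=10, C('o')=11, C('p')=12, C('r')=13, C('t')=15, C('u')=16
L[0]='e': occ=0, LF[0]=C('e')+0=4+0=4
L[1]='o': occ=0, LF[1]=C('o')+0=11+0=11
L[2]='n': occ=0, LF[2]=C('n')+0=10+0=10
L[3]='c': occ=0, LF[3]=C('c')+0=1+0=1
L[4]='c': occ=1, LF[4]=C('c')+1=1+1=2
L[5]='r': occ=0, LF[5]=C('r')+0=13+0=13
L[6]='l': occ=0, LF[6]=C('l')+0=9+0=9
L[7]='i': occ=0, LF[7]=C('i')+0=8+0=8
L[8]='p': occ=0, LF[8]=C('p')+0=12+0=12
L[9]='g': occ=0, LF[9]=C('g')+0=7+0=7
L[10]='e': occ=1, LF[10]=C('e')+1=4+1=5
L[11]='t': occ=0, LF[11]=C('t')+0=15+0=15
L[12]='$': occ=0, LF[12]=C('$')+0=0+0=0
L[13]='r': occ=1, LF[13]=C('r')+1=13+1=14
L[14]='u': occ=0, LF[14]=C('u')+0=16+0=16
L[15]='e': occ=2, LF[15]=C('e')+2=4+2=6
L[16]='c': occ=2, LF[16]=C('c')+2=1+2=3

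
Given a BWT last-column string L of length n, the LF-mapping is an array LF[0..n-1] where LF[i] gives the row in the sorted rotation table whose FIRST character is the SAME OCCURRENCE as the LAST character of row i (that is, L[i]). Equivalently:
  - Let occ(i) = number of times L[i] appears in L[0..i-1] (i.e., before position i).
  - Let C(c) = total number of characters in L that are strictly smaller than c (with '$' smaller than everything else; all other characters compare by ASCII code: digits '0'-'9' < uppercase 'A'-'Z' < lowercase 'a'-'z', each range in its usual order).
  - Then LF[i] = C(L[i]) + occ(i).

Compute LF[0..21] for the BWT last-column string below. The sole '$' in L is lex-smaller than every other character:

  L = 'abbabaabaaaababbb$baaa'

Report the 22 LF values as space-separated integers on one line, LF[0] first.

Answer: 1 13 14 2 15 3 4 16 5 6 7 8 17 9 18 19 20 0 21 10 11 12

Derivation:
Char counts: '$':1, 'a':12, 'b':9
C (first-col start): C('$')=0, C('a')=1, C('b')=13
L[0]='a': occ=0, LF[0]=C('a')+0=1+0=1
L[1]='b': occ=0, LF[1]=C('b')+0=13+0=13
L[2]='b': occ=1, LF[2]=C('b')+1=13+1=14
L[3]='a': occ=1, LF[3]=C('a')+1=1+1=2
L[4]='b': occ=2, LF[4]=C('b')+2=13+2=15
L[5]='a': occ=2, LF[5]=C('a')+2=1+2=3
L[6]='a': occ=3, LF[6]=C('a')+3=1+3=4
L[7]='b': occ=3, LF[7]=C('b')+3=13+3=16
L[8]='a': occ=4, LF[8]=C('a')+4=1+4=5
L[9]='a': occ=5, LF[9]=C('a')+5=1+5=6
L[10]='a': occ=6, LF[10]=C('a')+6=1+6=7
L[11]='a': occ=7, LF[11]=C('a')+7=1+7=8
L[12]='b': occ=4, LF[12]=C('b')+4=13+4=17
L[13]='a': occ=8, LF[13]=C('a')+8=1+8=9
L[14]='b': occ=5, LF[14]=C('b')+5=13+5=18
L[15]='b': occ=6, LF[15]=C('b')+6=13+6=19
L[16]='b': occ=7, LF[16]=C('b')+7=13+7=20
L[17]='$': occ=0, LF[17]=C('$')+0=0+0=0
L[18]='b': occ=8, LF[18]=C('b')+8=13+8=21
L[19]='a': occ=9, LF[19]=C('a')+9=1+9=10
L[20]='a': occ=10, LF[20]=C('a')+10=1+10=11
L[21]='a': occ=11, LF[21]=C('a')+11=1+11=12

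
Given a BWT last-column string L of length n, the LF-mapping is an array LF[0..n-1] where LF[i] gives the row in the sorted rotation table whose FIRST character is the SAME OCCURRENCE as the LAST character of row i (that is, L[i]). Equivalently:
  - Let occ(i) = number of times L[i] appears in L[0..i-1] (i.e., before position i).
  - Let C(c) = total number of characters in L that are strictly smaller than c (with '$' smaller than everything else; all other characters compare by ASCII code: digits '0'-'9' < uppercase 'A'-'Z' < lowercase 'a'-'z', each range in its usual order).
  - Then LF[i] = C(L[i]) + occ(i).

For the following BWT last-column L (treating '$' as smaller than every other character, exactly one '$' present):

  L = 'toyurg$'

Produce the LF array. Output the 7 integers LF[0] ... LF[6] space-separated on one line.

Answer: 4 2 6 5 3 1 0

Derivation:
Char counts: '$':1, 'g':1, 'o':1, 'r':1, 't':1, 'u':1, 'y':1
C (first-col start): C('$')=0, C('g')=1, C('o')=2, C('r')=3, C('t')=4, C('u')=5, C('y')=6
L[0]='t': occ=0, LF[0]=C('t')+0=4+0=4
L[1]='o': occ=0, LF[1]=C('o')+0=2+0=2
L[2]='y': occ=0, LF[2]=C('y')+0=6+0=6
L[3]='u': occ=0, LF[3]=C('u')+0=5+0=5
L[4]='r': occ=0, LF[4]=C('r')+0=3+0=3
L[5]='g': occ=0, LF[5]=C('g')+0=1+0=1
L[6]='$': occ=0, LF[6]=C('$')+0=0+0=0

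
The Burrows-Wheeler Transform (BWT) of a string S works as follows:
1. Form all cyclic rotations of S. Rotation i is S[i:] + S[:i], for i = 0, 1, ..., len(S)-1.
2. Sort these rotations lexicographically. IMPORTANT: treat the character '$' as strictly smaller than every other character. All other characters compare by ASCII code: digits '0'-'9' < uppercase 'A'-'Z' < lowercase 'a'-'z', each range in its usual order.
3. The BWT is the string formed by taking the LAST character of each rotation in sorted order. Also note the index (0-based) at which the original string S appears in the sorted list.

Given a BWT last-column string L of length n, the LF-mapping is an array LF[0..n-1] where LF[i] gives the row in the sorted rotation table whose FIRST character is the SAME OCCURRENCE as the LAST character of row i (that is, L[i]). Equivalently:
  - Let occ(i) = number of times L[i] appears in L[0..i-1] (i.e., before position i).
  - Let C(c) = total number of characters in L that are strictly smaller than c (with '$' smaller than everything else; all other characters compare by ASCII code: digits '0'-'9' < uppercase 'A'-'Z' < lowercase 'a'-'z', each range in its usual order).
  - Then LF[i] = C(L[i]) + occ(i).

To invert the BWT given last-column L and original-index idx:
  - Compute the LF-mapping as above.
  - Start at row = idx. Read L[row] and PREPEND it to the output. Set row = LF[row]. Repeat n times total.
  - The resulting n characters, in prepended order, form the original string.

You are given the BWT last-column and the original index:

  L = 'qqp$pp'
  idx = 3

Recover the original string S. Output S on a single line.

Answer: pqppq$

Derivation:
LF mapping: 4 5 1 0 2 3
Walk LF starting at row 3, prepending L[row]:
  step 1: row=3, L[3]='$', prepend. Next row=LF[3]=0
  step 2: row=0, L[0]='q', prepend. Next row=LF[0]=4
  step 3: row=4, L[4]='p', prepend. Next row=LF[4]=2
  step 4: row=2, L[2]='p', prepend. Next row=LF[2]=1
  step 5: row=1, L[1]='q', prepend. Next row=LF[1]=5
  step 6: row=5, L[5]='p', prepend. Next row=LF[5]=3
Reversed output: pqppq$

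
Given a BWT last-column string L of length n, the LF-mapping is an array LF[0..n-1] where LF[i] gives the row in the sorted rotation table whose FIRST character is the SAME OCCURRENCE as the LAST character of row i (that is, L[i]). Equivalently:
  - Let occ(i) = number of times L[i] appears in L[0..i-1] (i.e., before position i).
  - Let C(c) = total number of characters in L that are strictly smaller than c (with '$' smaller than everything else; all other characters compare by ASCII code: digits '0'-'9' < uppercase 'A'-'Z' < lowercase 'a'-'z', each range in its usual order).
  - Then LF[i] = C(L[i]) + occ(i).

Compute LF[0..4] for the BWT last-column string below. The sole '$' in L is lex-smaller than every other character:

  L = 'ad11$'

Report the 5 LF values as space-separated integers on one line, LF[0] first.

Char counts: '$':1, '1':2, 'a':1, 'd':1
C (first-col start): C('$')=0, C('1')=1, C('a')=3, C('d')=4
L[0]='a': occ=0, LF[0]=C('a')+0=3+0=3
L[1]='d': occ=0, LF[1]=C('d')+0=4+0=4
L[2]='1': occ=0, LF[2]=C('1')+0=1+0=1
L[3]='1': occ=1, LF[3]=C('1')+1=1+1=2
L[4]='$': occ=0, LF[4]=C('$')+0=0+0=0

Answer: 3 4 1 2 0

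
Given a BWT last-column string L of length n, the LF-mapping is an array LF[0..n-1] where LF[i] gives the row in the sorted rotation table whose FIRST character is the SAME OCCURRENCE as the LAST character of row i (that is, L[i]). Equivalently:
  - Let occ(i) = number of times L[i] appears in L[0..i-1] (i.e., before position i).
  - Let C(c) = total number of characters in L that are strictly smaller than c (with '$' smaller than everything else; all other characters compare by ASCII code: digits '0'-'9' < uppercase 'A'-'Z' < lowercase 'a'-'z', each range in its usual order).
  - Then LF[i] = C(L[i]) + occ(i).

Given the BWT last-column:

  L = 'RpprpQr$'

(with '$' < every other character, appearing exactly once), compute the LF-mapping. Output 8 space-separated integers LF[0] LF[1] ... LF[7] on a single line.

Char counts: '$':1, 'Q':1, 'R':1, 'p':3, 'r':2
C (first-col start): C('$')=0, C('Q')=1, C('R')=2, C('p')=3, C('r')=6
L[0]='R': occ=0, LF[0]=C('R')+0=2+0=2
L[1]='p': occ=0, LF[1]=C('p')+0=3+0=3
L[2]='p': occ=1, LF[2]=C('p')+1=3+1=4
L[3]='r': occ=0, LF[3]=C('r')+0=6+0=6
L[4]='p': occ=2, LF[4]=C('p')+2=3+2=5
L[5]='Q': occ=0, LF[5]=C('Q')+0=1+0=1
L[6]='r': occ=1, LF[6]=C('r')+1=6+1=7
L[7]='$': occ=0, LF[7]=C('$')+0=0+0=0

Answer: 2 3 4 6 5 1 7 0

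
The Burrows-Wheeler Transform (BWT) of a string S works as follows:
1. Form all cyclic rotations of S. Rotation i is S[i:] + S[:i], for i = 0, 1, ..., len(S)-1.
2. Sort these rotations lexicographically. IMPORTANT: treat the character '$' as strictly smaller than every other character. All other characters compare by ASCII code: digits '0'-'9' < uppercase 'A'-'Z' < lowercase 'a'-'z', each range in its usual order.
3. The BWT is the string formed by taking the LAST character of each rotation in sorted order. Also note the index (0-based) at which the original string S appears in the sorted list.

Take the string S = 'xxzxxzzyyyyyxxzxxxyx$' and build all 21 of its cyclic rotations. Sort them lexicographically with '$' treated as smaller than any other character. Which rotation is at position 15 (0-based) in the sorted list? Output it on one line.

Answer: yyyyxxzxxxyx$xxzxxzzy

Derivation:
All 21 rotations (rotation i = S[i:]+S[:i]):
  rot[0] = xxzxxzzyyyyyxxzxxxyx$
  rot[1] = xzxxzzyyyyyxxzxxxyx$x
  rot[2] = zxxzzyyyyyxxzxxxyx$xx
  rot[3] = xxzzyyyyyxxzxxxyx$xxz
  rot[4] = xzzyyyyyxxzxxxyx$xxzx
  rot[5] = zzyyyyyxxzxxxyx$xxzxx
  rot[6] = zyyyyyxxzxxxyx$xxzxxz
  rot[7] = yyyyyxxzxxxyx$xxzxxzz
  rot[8] = yyyyxxzxxxyx$xxzxxzzy
  rot[9] = yyyxxzxxxyx$xxzxxzzyy
  rot[10] = yyxxzxxxyx$xxzxxzzyyy
  rot[11] = yxxzxxxyx$xxzxxzzyyyy
  rot[12] = xxzxxxyx$xxzxxzzyyyyy
  rot[13] = xzxxxyx$xxzxxzzyyyyyx
  rot[14] = zxxxyx$xxzxxzzyyyyyxx
  rot[15] = xxxyx$xxzxxzzyyyyyxxz
  rot[16] = xxyx$xxzxxzzyyyyyxxzx
  rot[17] = xyx$xxzxxzzyyyyyxxzxx
  rot[18] = yx$xxzxxzzyyyyyxxzxxx
  rot[19] = x$xxzxxzzyyyyyxxzxxxy
  rot[20] = $xxzxxzzyyyyyxxzxxxyx
Sorted (with $ < everything):
  sorted[0] = $xxzxxzzyyyyyxxzxxxyx
  sorted[1] = x$xxzxxzzyyyyyxxzxxxy
  sorted[2] = xxxyx$xxzxxzzyyyyyxxz
  sorted[3] = xxyx$xxzxxzzyyyyyxxzx
  sorted[4] = xxzxxxyx$xxzxxzzyyyyy
  sorted[5] = xxzxxzzyyyyyxxzxxxyx$
  sorted[6] = xxzzyyyyyxxzxxxyx$xxz
  sorted[7] = xyx$xxzxxzzyyyyyxxzxx
  sorted[8] = xzxxxyx$xxzxxzzyyyyyx
  sorted[9] = xzxxzzyyyyyxxzxxxyx$x
  sorted[10] = xzzyyyyyxxzxxxyx$xxzx
  sorted[11] = yx$xxzxxzzyyyyyxxzxxx
  sorted[12] = yxxzxxxyx$xxzxxzzyyyy
  sorted[13] = yyxxzxxxyx$xxzxxzzyyy
  sorted[14] = yyyxxzxxxyx$xxzxxzzyy
  sorted[15] = yyyyxxzxxxyx$xxzxxzzy
  sorted[16] = yyyyyxxzxxxyx$xxzxxzz
  sorted[17] = zxxxyx$xxzxxzzyyyyyxx
  sorted[18] = zxxzzyyyyyxxzxxxyx$xx
  sorted[19] = zyyyyyxxzxxxyx$xxzxxz
  sorted[20] = zzyyyyyxxzxxxyx$xxzxx
sorted[15] = yyyyxxzxxxyx$xxzxxzzy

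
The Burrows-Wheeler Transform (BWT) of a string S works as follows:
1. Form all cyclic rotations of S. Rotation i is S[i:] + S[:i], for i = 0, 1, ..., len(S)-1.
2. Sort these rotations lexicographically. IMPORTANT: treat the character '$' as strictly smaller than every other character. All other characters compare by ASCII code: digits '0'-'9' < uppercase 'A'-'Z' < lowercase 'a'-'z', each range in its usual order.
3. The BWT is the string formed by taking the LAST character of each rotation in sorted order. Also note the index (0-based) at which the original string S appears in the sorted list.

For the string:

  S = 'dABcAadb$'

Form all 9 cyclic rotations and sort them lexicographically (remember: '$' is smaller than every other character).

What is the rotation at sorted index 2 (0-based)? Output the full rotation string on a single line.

Answer: Aadb$dABc

Derivation:
All 9 rotations (rotation i = S[i:]+S[:i]):
  rot[0] = dABcAadb$
  rot[1] = ABcAadb$d
  rot[2] = BcAadb$dA
  rot[3] = cAadb$dAB
  rot[4] = Aadb$dABc
  rot[5] = adb$dABcA
  rot[6] = db$dABcAa
  rot[7] = b$dABcAad
  rot[8] = $dABcAadb
Sorted (with $ < everything):
  sorted[0] = $dABcAadb
  sorted[1] = ABcAadb$d
  sorted[2] = Aadb$dABc
  sorted[3] = BcAadb$dA
  sorted[4] = adb$dABcA
  sorted[5] = b$dABcAad
  sorted[6] = cAadb$dAB
  sorted[7] = dABcAadb$
  sorted[8] = db$dABcAa
sorted[2] = Aadb$dABc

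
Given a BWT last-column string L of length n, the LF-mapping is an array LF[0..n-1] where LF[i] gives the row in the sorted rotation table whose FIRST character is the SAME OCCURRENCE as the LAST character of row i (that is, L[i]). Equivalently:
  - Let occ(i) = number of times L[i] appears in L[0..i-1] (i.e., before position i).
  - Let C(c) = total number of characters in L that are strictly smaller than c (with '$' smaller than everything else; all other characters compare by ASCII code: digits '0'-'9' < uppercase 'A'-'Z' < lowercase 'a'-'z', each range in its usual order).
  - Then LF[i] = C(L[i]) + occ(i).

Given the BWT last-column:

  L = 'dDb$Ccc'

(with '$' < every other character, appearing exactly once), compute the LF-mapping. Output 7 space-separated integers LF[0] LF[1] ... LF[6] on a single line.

Char counts: '$':1, 'C':1, 'D':1, 'b':1, 'c':2, 'd':1
C (first-col start): C('$')=0, C('C')=1, C('D')=2, C('b')=3, C('c')=4, C('d')=6
L[0]='d': occ=0, LF[0]=C('d')+0=6+0=6
L[1]='D': occ=0, LF[1]=C('D')+0=2+0=2
L[2]='b': occ=0, LF[2]=C('b')+0=3+0=3
L[3]='$': occ=0, LF[3]=C('$')+0=0+0=0
L[4]='C': occ=0, LF[4]=C('C')+0=1+0=1
L[5]='c': occ=0, LF[5]=C('c')+0=4+0=4
L[6]='c': occ=1, LF[6]=C('c')+1=4+1=5

Answer: 6 2 3 0 1 4 5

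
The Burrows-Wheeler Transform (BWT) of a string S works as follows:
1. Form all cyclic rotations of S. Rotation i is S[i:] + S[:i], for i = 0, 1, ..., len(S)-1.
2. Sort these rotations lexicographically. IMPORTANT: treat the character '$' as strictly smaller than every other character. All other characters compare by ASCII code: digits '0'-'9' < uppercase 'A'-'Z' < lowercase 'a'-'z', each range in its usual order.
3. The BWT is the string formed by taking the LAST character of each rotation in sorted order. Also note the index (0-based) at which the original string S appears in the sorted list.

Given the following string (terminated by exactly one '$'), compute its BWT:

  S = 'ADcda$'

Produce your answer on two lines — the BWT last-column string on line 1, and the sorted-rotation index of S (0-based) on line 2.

Answer: a$AdDc
1

Derivation:
All 6 rotations (rotation i = S[i:]+S[:i]):
  rot[0] = ADcda$
  rot[1] = Dcda$A
  rot[2] = cda$AD
  rot[3] = da$ADc
  rot[4] = a$ADcd
  rot[5] = $ADcda
Sorted (with $ < everything):
  sorted[0] = $ADcda  (last char: 'a')
  sorted[1] = ADcda$  (last char: '$')
  sorted[2] = Dcda$A  (last char: 'A')
  sorted[3] = a$ADcd  (last char: 'd')
  sorted[4] = cda$AD  (last char: 'D')
  sorted[5] = da$ADc  (last char: 'c')
Last column: a$AdDc
Original string S is at sorted index 1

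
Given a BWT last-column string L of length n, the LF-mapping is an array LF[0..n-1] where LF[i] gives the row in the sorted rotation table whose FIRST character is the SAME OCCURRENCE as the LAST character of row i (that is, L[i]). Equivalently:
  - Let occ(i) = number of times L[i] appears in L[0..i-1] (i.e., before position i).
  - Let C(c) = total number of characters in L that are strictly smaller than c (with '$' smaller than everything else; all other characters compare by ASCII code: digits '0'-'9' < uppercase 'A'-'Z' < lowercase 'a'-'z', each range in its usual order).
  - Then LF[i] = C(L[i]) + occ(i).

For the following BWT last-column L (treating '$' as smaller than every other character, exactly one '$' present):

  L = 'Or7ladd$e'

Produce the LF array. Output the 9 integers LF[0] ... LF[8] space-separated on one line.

Answer: 2 8 1 7 3 4 5 0 6

Derivation:
Char counts: '$':1, '7':1, 'O':1, 'a':1, 'd':2, 'e':1, 'l':1, 'r':1
C (first-col start): C('$')=0, C('7')=1, C('O')=2, C('a')=3, C('d')=4, C('e')=6, C('l')=7, C('r')=8
L[0]='O': occ=0, LF[0]=C('O')+0=2+0=2
L[1]='r': occ=0, LF[1]=C('r')+0=8+0=8
L[2]='7': occ=0, LF[2]=C('7')+0=1+0=1
L[3]='l': occ=0, LF[3]=C('l')+0=7+0=7
L[4]='a': occ=0, LF[4]=C('a')+0=3+0=3
L[5]='d': occ=0, LF[5]=C('d')+0=4+0=4
L[6]='d': occ=1, LF[6]=C('d')+1=4+1=5
L[7]='$': occ=0, LF[7]=C('$')+0=0+0=0
L[8]='e': occ=0, LF[8]=C('e')+0=6+0=6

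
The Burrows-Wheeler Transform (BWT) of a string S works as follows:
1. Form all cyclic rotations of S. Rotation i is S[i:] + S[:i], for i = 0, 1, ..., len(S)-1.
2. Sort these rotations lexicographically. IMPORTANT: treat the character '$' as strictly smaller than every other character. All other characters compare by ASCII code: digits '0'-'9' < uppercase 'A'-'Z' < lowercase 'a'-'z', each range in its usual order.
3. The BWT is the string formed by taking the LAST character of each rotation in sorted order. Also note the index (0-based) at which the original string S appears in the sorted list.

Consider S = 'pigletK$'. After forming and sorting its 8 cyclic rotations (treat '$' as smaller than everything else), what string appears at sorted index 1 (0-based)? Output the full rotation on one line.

All 8 rotations (rotation i = S[i:]+S[:i]):
  rot[0] = pigletK$
  rot[1] = igletK$p
  rot[2] = gletK$pi
  rot[3] = letK$pig
  rot[4] = etK$pigl
  rot[5] = tK$pigle
  rot[6] = K$piglet
  rot[7] = $pigletK
Sorted (with $ < everything):
  sorted[0] = $pigletK
  sorted[1] = K$piglet
  sorted[2] = etK$pigl
  sorted[3] = gletK$pi
  sorted[4] = igletK$p
  sorted[5] = letK$pig
  sorted[6] = pigletK$
  sorted[7] = tK$pigle
sorted[1] = K$piglet

Answer: K$piglet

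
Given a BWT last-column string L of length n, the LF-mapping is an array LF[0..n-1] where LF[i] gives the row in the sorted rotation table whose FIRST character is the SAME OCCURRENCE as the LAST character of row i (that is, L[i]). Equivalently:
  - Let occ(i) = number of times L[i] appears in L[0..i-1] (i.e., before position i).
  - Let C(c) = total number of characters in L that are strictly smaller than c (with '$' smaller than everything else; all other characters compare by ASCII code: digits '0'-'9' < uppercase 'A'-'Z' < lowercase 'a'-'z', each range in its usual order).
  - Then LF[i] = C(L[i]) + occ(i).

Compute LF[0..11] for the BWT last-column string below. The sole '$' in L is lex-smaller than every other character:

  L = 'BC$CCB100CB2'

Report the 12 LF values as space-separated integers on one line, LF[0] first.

Answer: 5 8 0 9 10 6 3 1 2 11 7 4

Derivation:
Char counts: '$':1, '0':2, '1':1, '2':1, 'B':3, 'C':4
C (first-col start): C('$')=0, C('0')=1, C('1')=3, C('2')=4, C('B')=5, C('C')=8
L[0]='B': occ=0, LF[0]=C('B')+0=5+0=5
L[1]='C': occ=0, LF[1]=C('C')+0=8+0=8
L[2]='$': occ=0, LF[2]=C('$')+0=0+0=0
L[3]='C': occ=1, LF[3]=C('C')+1=8+1=9
L[4]='C': occ=2, LF[4]=C('C')+2=8+2=10
L[5]='B': occ=1, LF[5]=C('B')+1=5+1=6
L[6]='1': occ=0, LF[6]=C('1')+0=3+0=3
L[7]='0': occ=0, LF[7]=C('0')+0=1+0=1
L[8]='0': occ=1, LF[8]=C('0')+1=1+1=2
L[9]='C': occ=3, LF[9]=C('C')+3=8+3=11
L[10]='B': occ=2, LF[10]=C('B')+2=5+2=7
L[11]='2': occ=0, LF[11]=C('2')+0=4+0=4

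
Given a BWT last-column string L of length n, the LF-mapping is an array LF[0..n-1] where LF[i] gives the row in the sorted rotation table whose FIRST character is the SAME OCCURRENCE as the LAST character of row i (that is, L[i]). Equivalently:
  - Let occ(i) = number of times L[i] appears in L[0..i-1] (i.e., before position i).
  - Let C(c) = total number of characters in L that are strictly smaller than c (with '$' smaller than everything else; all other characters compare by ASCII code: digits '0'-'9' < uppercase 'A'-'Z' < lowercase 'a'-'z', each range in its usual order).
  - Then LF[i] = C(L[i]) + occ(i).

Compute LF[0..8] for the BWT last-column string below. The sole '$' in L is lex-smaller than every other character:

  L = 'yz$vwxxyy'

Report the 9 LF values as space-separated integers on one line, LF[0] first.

Char counts: '$':1, 'v':1, 'w':1, 'x':2, 'y':3, 'z':1
C (first-col start): C('$')=0, C('v')=1, C('w')=2, C('x')=3, C('y')=5, C('z')=8
L[0]='y': occ=0, LF[0]=C('y')+0=5+0=5
L[1]='z': occ=0, LF[1]=C('z')+0=8+0=8
L[2]='$': occ=0, LF[2]=C('$')+0=0+0=0
L[3]='v': occ=0, LF[3]=C('v')+0=1+0=1
L[4]='w': occ=0, LF[4]=C('w')+0=2+0=2
L[5]='x': occ=0, LF[5]=C('x')+0=3+0=3
L[6]='x': occ=1, LF[6]=C('x')+1=3+1=4
L[7]='y': occ=1, LF[7]=C('y')+1=5+1=6
L[8]='y': occ=2, LF[8]=C('y')+2=5+2=7

Answer: 5 8 0 1 2 3 4 6 7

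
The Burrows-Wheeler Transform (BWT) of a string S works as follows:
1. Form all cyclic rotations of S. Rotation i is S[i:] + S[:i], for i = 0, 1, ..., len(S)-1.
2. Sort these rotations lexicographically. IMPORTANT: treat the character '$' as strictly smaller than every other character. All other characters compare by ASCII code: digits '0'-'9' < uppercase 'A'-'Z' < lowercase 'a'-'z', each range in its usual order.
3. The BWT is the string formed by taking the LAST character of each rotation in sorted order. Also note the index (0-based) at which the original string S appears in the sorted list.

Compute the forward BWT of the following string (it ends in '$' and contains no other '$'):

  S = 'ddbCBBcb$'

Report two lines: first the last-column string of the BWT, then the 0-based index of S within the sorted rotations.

All 9 rotations (rotation i = S[i:]+S[:i]):
  rot[0] = ddbCBBcb$
  rot[1] = dbCBBcb$d
  rot[2] = bCBBcb$dd
  rot[3] = CBBcb$ddb
  rot[4] = BBcb$ddbC
  rot[5] = Bcb$ddbCB
  rot[6] = cb$ddbCBB
  rot[7] = b$ddbCBBc
  rot[8] = $ddbCBBcb
Sorted (with $ < everything):
  sorted[0] = $ddbCBBcb  (last char: 'b')
  sorted[1] = BBcb$ddbC  (last char: 'C')
  sorted[2] = Bcb$ddbCB  (last char: 'B')
  sorted[3] = CBBcb$ddb  (last char: 'b')
  sorted[4] = b$ddbCBBc  (last char: 'c')
  sorted[5] = bCBBcb$dd  (last char: 'd')
  sorted[6] = cb$ddbCBB  (last char: 'B')
  sorted[7] = dbCBBcb$d  (last char: 'd')
  sorted[8] = ddbCBBcb$  (last char: '$')
Last column: bCBbcdBd$
Original string S is at sorted index 8

Answer: bCBbcdBd$
8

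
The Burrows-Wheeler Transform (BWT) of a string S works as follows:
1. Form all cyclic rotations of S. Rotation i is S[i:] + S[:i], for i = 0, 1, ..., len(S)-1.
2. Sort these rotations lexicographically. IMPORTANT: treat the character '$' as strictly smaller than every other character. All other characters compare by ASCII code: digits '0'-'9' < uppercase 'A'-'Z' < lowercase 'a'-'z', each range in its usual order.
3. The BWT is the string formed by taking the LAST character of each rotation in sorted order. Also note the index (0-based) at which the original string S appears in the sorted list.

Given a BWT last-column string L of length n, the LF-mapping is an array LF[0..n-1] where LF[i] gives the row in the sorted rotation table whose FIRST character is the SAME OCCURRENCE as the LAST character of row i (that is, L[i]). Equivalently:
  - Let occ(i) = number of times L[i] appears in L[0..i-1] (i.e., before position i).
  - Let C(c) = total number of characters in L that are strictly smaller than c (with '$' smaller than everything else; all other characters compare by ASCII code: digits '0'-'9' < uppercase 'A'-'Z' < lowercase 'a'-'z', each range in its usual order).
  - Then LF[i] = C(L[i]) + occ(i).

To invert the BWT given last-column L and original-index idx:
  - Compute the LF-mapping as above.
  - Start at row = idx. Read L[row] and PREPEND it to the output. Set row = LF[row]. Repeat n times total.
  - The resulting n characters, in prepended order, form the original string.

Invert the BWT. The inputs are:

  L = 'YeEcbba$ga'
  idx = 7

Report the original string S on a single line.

Answer: cabbageEY$

Derivation:
LF mapping: 2 8 1 7 5 6 3 0 9 4
Walk LF starting at row 7, prepending L[row]:
  step 1: row=7, L[7]='$', prepend. Next row=LF[7]=0
  step 2: row=0, L[0]='Y', prepend. Next row=LF[0]=2
  step 3: row=2, L[2]='E', prepend. Next row=LF[2]=1
  step 4: row=1, L[1]='e', prepend. Next row=LF[1]=8
  step 5: row=8, L[8]='g', prepend. Next row=LF[8]=9
  step 6: row=9, L[9]='a', prepend. Next row=LF[9]=4
  step 7: row=4, L[4]='b', prepend. Next row=LF[4]=5
  step 8: row=5, L[5]='b', prepend. Next row=LF[5]=6
  step 9: row=6, L[6]='a', prepend. Next row=LF[6]=3
  step 10: row=3, L[3]='c', prepend. Next row=LF[3]=7
Reversed output: cabbageEY$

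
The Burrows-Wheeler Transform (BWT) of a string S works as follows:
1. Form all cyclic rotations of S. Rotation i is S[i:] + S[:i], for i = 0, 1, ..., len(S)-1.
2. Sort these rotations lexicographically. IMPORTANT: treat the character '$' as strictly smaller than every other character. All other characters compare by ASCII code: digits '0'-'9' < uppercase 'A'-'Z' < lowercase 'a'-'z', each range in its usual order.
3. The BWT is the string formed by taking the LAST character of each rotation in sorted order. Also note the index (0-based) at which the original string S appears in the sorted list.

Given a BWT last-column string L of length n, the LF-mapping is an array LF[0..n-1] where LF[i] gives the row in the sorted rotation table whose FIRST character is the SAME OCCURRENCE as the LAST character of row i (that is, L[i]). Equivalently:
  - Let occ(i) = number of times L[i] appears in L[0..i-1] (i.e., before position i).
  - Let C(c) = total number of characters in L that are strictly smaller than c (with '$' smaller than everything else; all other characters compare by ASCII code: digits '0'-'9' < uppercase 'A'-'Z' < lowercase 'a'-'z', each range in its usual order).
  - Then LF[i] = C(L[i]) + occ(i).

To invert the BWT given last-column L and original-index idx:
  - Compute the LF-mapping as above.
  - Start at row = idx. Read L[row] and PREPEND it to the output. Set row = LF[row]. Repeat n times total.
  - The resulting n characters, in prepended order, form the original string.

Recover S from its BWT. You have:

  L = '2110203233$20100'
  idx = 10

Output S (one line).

Answer: 203131002210032$

Derivation:
LF mapping: 9 6 7 1 10 2 13 11 14 15 0 12 3 8 4 5
Walk LF starting at row 10, prepending L[row]:
  step 1: row=10, L[10]='$', prepend. Next row=LF[10]=0
  step 2: row=0, L[0]='2', prepend. Next row=LF[0]=9
  step 3: row=9, L[9]='3', prepend. Next row=LF[9]=15
  step 4: row=15, L[15]='0', prepend. Next row=LF[15]=5
  step 5: row=5, L[5]='0', prepend. Next row=LF[5]=2
  step 6: row=2, L[2]='1', prepend. Next row=LF[2]=7
  step 7: row=7, L[7]='2', prepend. Next row=LF[7]=11
  step 8: row=11, L[11]='2', prepend. Next row=LF[11]=12
  step 9: row=12, L[12]='0', prepend. Next row=LF[12]=3
  step 10: row=3, L[3]='0', prepend. Next row=LF[3]=1
  step 11: row=1, L[1]='1', prepend. Next row=LF[1]=6
  step 12: row=6, L[6]='3', prepend. Next row=LF[6]=13
  step 13: row=13, L[13]='1', prepend. Next row=LF[13]=8
  step 14: row=8, L[8]='3', prepend. Next row=LF[8]=14
  step 15: row=14, L[14]='0', prepend. Next row=LF[14]=4
  step 16: row=4, L[4]='2', prepend. Next row=LF[4]=10
Reversed output: 203131002210032$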